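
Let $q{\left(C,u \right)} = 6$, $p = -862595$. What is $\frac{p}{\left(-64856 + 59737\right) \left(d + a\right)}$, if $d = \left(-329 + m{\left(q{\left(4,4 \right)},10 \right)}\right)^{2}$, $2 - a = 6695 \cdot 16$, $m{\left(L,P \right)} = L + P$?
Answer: $- \frac{862595}{46833731} \approx -0.018418$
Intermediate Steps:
$a = -107118$ ($a = 2 - 6695 \cdot 16 = 2 - 107120 = -107118$)
$d = 97969$ ($d = \left(-329 + \left(6 + 10\right)\right)^{2} = \left(-329 + 16\right)^{2} = \left(-313\right)^{2} = 97969$)
$\frac{p}{\left(-64856 + 59737\right) \left(d + a\right)} = - \frac{862595}{\left(-64856 + 59737\right) \left(97969 - 107118\right)} = - \frac{862595}{\left(-5119\right) \left(-9149\right)} = - \frac{862595}{46833731}$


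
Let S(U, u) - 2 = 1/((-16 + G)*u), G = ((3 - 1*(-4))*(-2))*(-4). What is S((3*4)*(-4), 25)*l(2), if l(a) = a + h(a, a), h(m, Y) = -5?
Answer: -6003/1000 ≈ -6.0030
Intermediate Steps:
G = 56 (G = ((3 + 4)*(-2))*(-4) = (7*(-2))*(-4) = -14*(-4) = 56)
S(U, u) = 2 + 1/(40*u) (S(U, u) = 2 + 1/((-16 + 56)*u) = 2 + 1/(40*u))
l(a) = -5 + a (l(a) = a - 5 = -5 + a)
S((3*4)*(-4), 25)*l(2) = (2 + (1/40)/25)*(-5 + 2) = (2 + (1/40)*(1/25))*(-3) = (2 + 1/1000)*(-3) = (2001/1000)*(-3) = -6003/1000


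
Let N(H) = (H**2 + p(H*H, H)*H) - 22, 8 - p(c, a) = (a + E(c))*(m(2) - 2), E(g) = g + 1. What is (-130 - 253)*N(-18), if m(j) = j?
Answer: -60514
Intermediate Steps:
E(g) = 1 + g
p(c, a) = 8 (p(c, a) = 8 - (a + (1 + c))*(2 - 2) = 8 - (1 + a + c)*0 = 8 - 1*0 = 8 + 0 = 8)
N(H) = -22 + H**2 + 8*H (N(H) = (H**2 + 8*H) - 22 = -22 + H**2 + 8*H)
(-130 - 253)*N(-18) = (-130 - 253)*(-22 + (-18)**2 + 8*(-18)) = -383*(-22 + 324 - 144) = -383*158 = -60514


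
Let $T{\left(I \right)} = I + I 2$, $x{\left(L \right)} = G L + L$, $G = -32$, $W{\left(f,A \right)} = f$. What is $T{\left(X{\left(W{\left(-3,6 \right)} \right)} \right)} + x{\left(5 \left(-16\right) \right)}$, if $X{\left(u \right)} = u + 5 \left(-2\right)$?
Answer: $2441$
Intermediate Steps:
$x{\left(L \right)} = - 31 L$ ($x{\left(L \right)} = - 32 L + L = - 31 L$)
$X{\left(u \right)} = -10 + u$ ($X{\left(u \right)} = u - 10 = -10 + u$)
$T{\left(I \right)} = 3 I$ ($T{\left(I \right)} = I + 2 I = 3 I$)
$T{\left(X{\left(W{\left(-3,6 \right)} \right)} \right)} + x{\left(5 \left(-16\right) \right)} = 3 \left(-10 - 3\right) - 31 \cdot 5 \left(-16\right) = 3 \left(-13\right) - -2480 = -39 + 2480 = 2441$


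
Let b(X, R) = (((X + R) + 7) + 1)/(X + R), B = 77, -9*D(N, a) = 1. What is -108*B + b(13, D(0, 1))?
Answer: -241117/29 ≈ -8314.4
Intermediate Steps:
D(N, a) = -⅑ (D(N, a) = -⅑*1 = -⅑)
b(X, R) = (8 + R + X)/(R + X) (b(X, R) = (((R + X) + 7) + 1)/(R + X) = ((7 + R + X) + 1)/(R + X) = (8 + R + X)/(R + X))
-108*B + b(13, D(0, 1)) = -108*77 + (8 - ⅑ + 13)/(-⅑ + 13) = -8316 + (188/9)/(116/9) = -8316 + (9/116)*(188/9) = -8316 + 47/29 = -241117/29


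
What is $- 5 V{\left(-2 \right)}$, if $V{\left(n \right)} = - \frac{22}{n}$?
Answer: $-55$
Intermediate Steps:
$- 5 V{\left(-2 \right)} = - 5 \left(- \frac{22}{-2}\right) = - 5 \left(\left(-22\right) \left(- \frac{1}{2}\right)\right) = \left(-5\right) 11 = -55$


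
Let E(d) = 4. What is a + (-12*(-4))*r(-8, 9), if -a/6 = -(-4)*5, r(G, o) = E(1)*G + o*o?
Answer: 2232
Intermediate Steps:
r(G, o) = o² + 4*G (r(G, o) = 4*G + o*o = 4*G + o² = o² + 4*G)
a = -120 (a = -(-12)*(-2*5) = -(-12)*(-10) = -6*20 = -120)
a + (-12*(-4))*r(-8, 9) = -120 + (-12*(-4))*(9² + 4*(-8)) = -120 + 48*(81 - 32) = -120 + 48*49 = -120 + 2352 = 2232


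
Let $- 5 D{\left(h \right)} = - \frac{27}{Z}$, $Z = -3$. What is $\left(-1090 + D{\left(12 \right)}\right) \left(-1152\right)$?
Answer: $\frac{6288768}{5} \approx 1.2578 \cdot 10^{6}$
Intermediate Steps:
$D{\left(h \right)} = - \frac{9}{5}$ ($D{\left(h \right)} = - \frac{\left(-27\right) \frac{1}{-3}}{5} = - \frac{\left(-27\right) \left(- \frac{1}{3}\right)}{5} = \left(- \frac{1}{5}\right) 9 = - \frac{9}{5}$)
$\left(-1090 + D{\left(12 \right)}\right) \left(-1152\right) = \left(-1090 - \frac{9}{5}\right) \left(-1152\right) = \left(- \frac{5459}{5}\right) \left(-1152\right) = \frac{6288768}{5}$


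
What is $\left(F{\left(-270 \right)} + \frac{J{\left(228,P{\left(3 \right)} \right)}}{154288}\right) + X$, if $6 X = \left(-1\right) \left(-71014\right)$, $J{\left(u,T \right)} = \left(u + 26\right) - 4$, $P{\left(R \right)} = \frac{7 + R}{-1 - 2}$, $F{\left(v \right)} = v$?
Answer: $\frac{2676665743}{231432} \approx 11566.0$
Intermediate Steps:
$P{\left(R \right)} = - \frac{7}{3} - \frac{R}{3}$ ($P{\left(R \right)} = \frac{7 + R}{-3} = \left(7 + R\right) \left(- \frac{1}{3}\right) = - \frac{7}{3} - \frac{R}{3}$)
$J{\left(u,T \right)} = 22 + u$ ($J{\left(u,T \right)} = \left(26 + u\right) - 4 = 22 + u$)
$X = \frac{35507}{3}$ ($X = \frac{\left(-1\right) \left(-71014\right)}{6} = \frac{1}{6} \cdot 71014 = \frac{35507}{3} \approx 11836.0$)
$\left(F{\left(-270 \right)} + \frac{J{\left(228,P{\left(3 \right)} \right)}}{154288}\right) + X = \left(-270 + \frac{22 + 228}{154288}\right) + \frac{35507}{3} = \left(-270 + 250 \cdot \frac{1}{154288}\right) + \frac{35507}{3} = \left(-270 + \frac{125}{77144}\right) + \frac{35507}{3} = - \frac{20828755}{77144} + \frac{35507}{3} = \frac{2676665743}{231432}$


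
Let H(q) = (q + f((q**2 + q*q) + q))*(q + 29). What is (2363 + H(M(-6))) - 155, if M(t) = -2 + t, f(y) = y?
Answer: 4560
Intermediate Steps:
H(q) = (29 + q)*(2*q + 2*q**2) (H(q) = (q + ((q**2 + q*q) + q))*(q + 29) = (q + ((q**2 + q**2) + q))*(29 + q) = (q + (2*q**2 + q))*(29 + q) = (q + (q + 2*q**2))*(29 + q) = (2*q + 2*q**2)*(29 + q) = (29 + q)*(2*q + 2*q**2))
(2363 + H(M(-6))) - 155 = (2363 + 2*(-2 - 6)*(29 + (-2 - 6)**2 + 30*(-2 - 6))) - 155 = (2363 + 2*(-8)*(29 + (-8)**2 + 30*(-8))) - 155 = (2363 + 2*(-8)*(29 + 64 - 240)) - 155 = (2363 + 2*(-8)*(-147)) - 155 = (2363 + 2352) - 155 = 4715 - 155 = 4560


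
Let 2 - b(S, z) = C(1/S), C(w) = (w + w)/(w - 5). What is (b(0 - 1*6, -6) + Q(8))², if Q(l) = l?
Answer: 94864/961 ≈ 98.714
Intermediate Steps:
C(w) = 2*w/(-5 + w) (C(w) = (2*w)/(-5 + w) = 2*w/(-5 + w))
b(S, z) = 2 - 2/(S*(-5 + 1/S))
(b(0 - 1*6, -6) + Q(8))² = (10*(0 - 1*6)/(-1 + 5*(0 - 1*6)) + 8)² = (10*(0 - 6)/(-1 + 5*(0 - 6)) + 8)² = (10*(-6)/(-1 + 5*(-6)) + 8)² = (10*(-6)/(-1 - 30) + 8)² = (10*(-6)/(-31) + 8)² = (10*(-6)*(-1/31) + 8)² = (60/31 + 8)² = (308/31)² = 94864/961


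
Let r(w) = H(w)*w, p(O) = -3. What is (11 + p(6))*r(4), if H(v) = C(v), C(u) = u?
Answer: 128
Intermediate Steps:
H(v) = v
r(w) = w**2 (r(w) = w*w = w**2)
(11 + p(6))*r(4) = (11 - 3)*4**2 = 8*16 = 128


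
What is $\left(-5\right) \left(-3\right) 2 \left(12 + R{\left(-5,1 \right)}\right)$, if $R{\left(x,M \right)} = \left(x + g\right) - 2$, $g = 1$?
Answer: $180$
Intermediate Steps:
$R{\left(x,M \right)} = -1 + x$ ($R{\left(x,M \right)} = \left(x + 1\right) - 2 = \left(1 + x\right) - 2 = -1 + x$)
$\left(-5\right) \left(-3\right) 2 \left(12 + R{\left(-5,1 \right)}\right) = \left(-5\right) \left(-3\right) 2 \left(12 - 6\right) = 15 \cdot 2 \left(12 - 6\right) = 30 \cdot 6 = 180$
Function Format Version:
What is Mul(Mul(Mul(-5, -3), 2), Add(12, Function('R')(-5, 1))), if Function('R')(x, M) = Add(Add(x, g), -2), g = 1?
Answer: 180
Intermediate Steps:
Function('R')(x, M) = Add(-1, x) (Function('R')(x, M) = Add(Add(x, 1), -2) = Add(Add(1, x), -2) = Add(-1, x))
Mul(Mul(Mul(-5, -3), 2), Add(12, Function('R')(-5, 1))) = Mul(Mul(Mul(-5, -3), 2), Add(12, Add(-1, -5))) = Mul(Mul(15, 2), Add(12, -6)) = Mul(30, 6) = 180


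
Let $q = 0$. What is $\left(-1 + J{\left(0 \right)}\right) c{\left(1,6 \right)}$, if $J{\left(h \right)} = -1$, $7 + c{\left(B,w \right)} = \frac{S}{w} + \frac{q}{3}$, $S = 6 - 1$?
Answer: $\frac{37}{3} \approx 12.333$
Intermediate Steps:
$S = 5$ ($S = 6 - 1 = 5$)
$c{\left(B,w \right)} = -7 + \frac{5}{w}$ ($c{\left(B,w \right)} = -7 + \left(\frac{5}{w} + \frac{0}{3}\right) = -7 + \left(\frac{5}{w} + 0 \cdot \frac{1}{3}\right) = -7 + \left(\frac{5}{w} + 0\right) = -7 + \frac{5}{w}$)
$\left(-1 + J{\left(0 \right)}\right) c{\left(1,6 \right)} = \left(-1 - 1\right) \left(-7 + \frac{5}{6}\right) = - 2 \left(-7 + 5 \cdot \frac{1}{6}\right) = - 2 \left(-7 + \frac{5}{6}\right) = \left(-2\right) \left(- \frac{37}{6}\right) = \frac{37}{3}$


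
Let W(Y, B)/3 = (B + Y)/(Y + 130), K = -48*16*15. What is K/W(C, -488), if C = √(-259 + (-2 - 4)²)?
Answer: 242753280/238367 + 2373120*I*√223/238367 ≈ 1018.4 + 148.67*I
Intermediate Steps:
K = -11520 (K = -768*15 = -11520)
C = I*√223 (C = √(-259 + (-6)²) = √(-259 + 36) = √(-223) = I*√223 ≈ 14.933*I)
W(Y, B) = 3*(B + Y)/(130 + Y) (W(Y, B) = 3*((B + Y)/(Y + 130)) = 3*((B + Y)/(130 + Y)) = 3*(B + Y)/(130 + Y))
K/W(C, -488) = -11520*(130 + I*√223)/(3*(-488 + I*√223)) = -3840*(130 + I*√223)/(-488 + I*√223)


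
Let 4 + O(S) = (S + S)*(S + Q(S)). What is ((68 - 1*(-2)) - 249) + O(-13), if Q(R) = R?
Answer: 493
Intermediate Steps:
O(S) = -4 + 4*S² (O(S) = -4 + (S + S)*(S + S) = -4 + (2*S)*(2*S) = -4 + 4*S²)
((68 - 1*(-2)) - 249) + O(-13) = ((68 - 1*(-2)) - 249) + (-4 + 4*(-13)²) = ((68 + 2) - 249) + (-4 + 4*169) = (70 - 249) + (-4 + 676) = -179 + 672 = 493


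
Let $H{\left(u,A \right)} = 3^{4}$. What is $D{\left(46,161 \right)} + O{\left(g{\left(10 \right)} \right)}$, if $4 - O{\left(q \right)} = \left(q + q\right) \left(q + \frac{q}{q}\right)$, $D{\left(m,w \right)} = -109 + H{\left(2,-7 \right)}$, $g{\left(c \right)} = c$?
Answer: $-244$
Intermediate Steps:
$H{\left(u,A \right)} = 81$
$D{\left(m,w \right)} = -28$ ($D{\left(m,w \right)} = -109 + 81 = -28$)
$O{\left(q \right)} = 4 - 2 q \left(1 + q\right)$ ($O{\left(q \right)} = 4 - \left(q + q\right) \left(q + \frac{q}{q}\right) = 4 - 2 q \left(q + 1\right) = 4 - 2 q \left(1 + q\right)$)
$D{\left(46,161 \right)} + O{\left(g{\left(10 \right)} \right)} = -28 - \left(16 + 200\right) = -28 - 216 = -244$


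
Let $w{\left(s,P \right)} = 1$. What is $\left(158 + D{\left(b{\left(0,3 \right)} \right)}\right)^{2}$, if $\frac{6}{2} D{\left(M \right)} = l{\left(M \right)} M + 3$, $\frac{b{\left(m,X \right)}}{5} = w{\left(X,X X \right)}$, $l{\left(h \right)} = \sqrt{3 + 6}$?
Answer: $26896$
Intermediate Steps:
$l{\left(h \right)} = 3$ ($l{\left(h \right)} = \sqrt{9} = 3$)
$b{\left(m,X \right)} = 5$ ($b{\left(m,X \right)} = 5 \cdot 1 = 5$)
$D{\left(M \right)} = 1 + M$ ($D{\left(M \right)} = \frac{3 M + 3}{3} = \frac{3 + 3 M}{3} = 1 + M$)
$\left(158 + D{\left(b{\left(0,3 \right)} \right)}\right)^{2} = \left(158 + \left(1 + 5\right)\right)^{2} = \left(158 + 6\right)^{2} = 164^{2} = 26896$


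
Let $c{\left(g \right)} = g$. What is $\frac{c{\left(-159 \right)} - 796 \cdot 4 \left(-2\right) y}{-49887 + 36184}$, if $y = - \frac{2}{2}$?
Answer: $\frac{6527}{13703} \approx 0.47632$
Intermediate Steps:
$y = -1$ ($y = \left(-2\right) \frac{1}{2} = -1$)
$\frac{c{\left(-159 \right)} - 796 \cdot 4 \left(-2\right) y}{-49887 + 36184} = \frac{-159 - 796 \cdot 4 \left(-2\right) \left(-1\right)}{-49887 + 36184} = \frac{-159 - 796 \left(\left(-8\right) \left(-1\right)\right)}{-13703} = \left(-159 - 6368\right) \left(- \frac{1}{13703}\right) = \left(-6527\right) \left(- \frac{1}{13703}\right) = \frac{6527}{13703}$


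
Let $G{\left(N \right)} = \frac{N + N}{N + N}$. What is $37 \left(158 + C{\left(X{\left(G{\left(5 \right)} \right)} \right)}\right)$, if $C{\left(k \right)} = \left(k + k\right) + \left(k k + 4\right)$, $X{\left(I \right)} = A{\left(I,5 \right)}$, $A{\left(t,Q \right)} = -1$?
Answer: $5957$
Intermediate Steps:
$G{\left(N \right)} = 1$ ($G{\left(N \right)} = \frac{2 N}{2 N} = 2 N \frac{1}{2 N} = 1$)
$X{\left(I \right)} = -1$
$C{\left(k \right)} = 4 + k^{2} + 2 k$ ($C{\left(k \right)} = 2 k + \left(k^{2} + 4\right) = 2 k + \left(4 + k^{2}\right) = 4 + k^{2} + 2 k$)
$37 \left(158 + C{\left(X{\left(G{\left(5 \right)} \right)} \right)}\right) = 37 \left(158 + \left(4 + \left(-1\right)^{2} + 2 \left(-1\right)\right)\right) = 37 \left(158 + \left(4 + 1 - 2\right)\right) = 37 \left(158 + 3\right) = 37 \cdot 161 = 5957$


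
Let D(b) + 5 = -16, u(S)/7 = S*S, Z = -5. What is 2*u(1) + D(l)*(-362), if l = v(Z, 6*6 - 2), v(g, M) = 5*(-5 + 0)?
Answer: 7616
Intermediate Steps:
u(S) = 7*S² (u(S) = 7*(S*S) = 7*S²)
v(g, M) = -25 (v(g, M) = 5*(-5) = -25)
l = -25
D(b) = -21 (D(b) = -5 - 16 = -21)
2*u(1) + D(l)*(-362) = 2*(7*1²) - 21*(-362) = 2*(7*1) + 7602 = 2*7 + 7602 = 14 + 7602 = 7616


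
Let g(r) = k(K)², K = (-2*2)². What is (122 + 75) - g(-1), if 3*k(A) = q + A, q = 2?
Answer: 161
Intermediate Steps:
K = 16 (K = (-4)² = 16)
k(A) = ⅔ + A/3 (k(A) = (2 + A)/3 = ⅔ + A/3)
g(r) = 36 (g(r) = (⅔ + (⅓)*16)² = (⅔ + 16/3)² = 6² = 36)
(122 + 75) - g(-1) = (122 + 75) - 1*36 = 197 - 36 = 161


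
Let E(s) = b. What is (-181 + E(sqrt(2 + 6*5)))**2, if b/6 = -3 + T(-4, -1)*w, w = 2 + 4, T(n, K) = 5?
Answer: 361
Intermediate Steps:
w = 6
b = 162 (b = 6*(-3 + 5*6) = 6*(-3 + 30) = 6*27 = 162)
E(s) = 162
(-181 + E(sqrt(2 + 6*5)))**2 = (-181 + 162)**2 = (-19)**2 = 361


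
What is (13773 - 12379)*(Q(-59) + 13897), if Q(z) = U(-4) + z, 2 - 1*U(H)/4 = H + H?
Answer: 19345932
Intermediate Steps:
U(H) = 8 - 8*H (U(H) = 8 - 4*(H + H) = 8 - 8*H)
Q(z) = 40 + z (Q(z) = (8 - 8*(-4)) + z = (8 + 32) + z = 40 + z)
(13773 - 12379)*(Q(-59) + 13897) = (13773 - 12379)*((40 - 59) + 13897) = 1394*(-19 + 13897) = 1394*13878 = 19345932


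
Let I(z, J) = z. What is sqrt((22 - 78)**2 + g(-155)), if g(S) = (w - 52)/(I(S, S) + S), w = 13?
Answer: sqrt(301381690)/310 ≈ 56.001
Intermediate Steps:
g(S) = -39/(2*S) (g(S) = (13 - 52)/(S + S) = -39*1/(2*S) = -39/(2*S))
sqrt((22 - 78)**2 + g(-155)) = sqrt((22 - 78)**2 - 39/2/(-155)) = sqrt((-56)**2 - 39/2*(-1/155)) = sqrt(3136 + 39/310) = sqrt(972199/310) = sqrt(301381690)/310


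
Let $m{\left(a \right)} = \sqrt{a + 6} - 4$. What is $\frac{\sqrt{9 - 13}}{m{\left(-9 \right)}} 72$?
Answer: $\frac{144}{\sqrt{3} + 4 i} \approx 13.127 - 30.316 i$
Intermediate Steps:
$m{\left(a \right)} = -4 + \sqrt{6 + a}$ ($m{\left(a \right)} = \sqrt{6 + a} - 4 = -4 + \sqrt{6 + a}$)
$\frac{\sqrt{9 - 13}}{m{\left(-9 \right)}} 72 = \frac{\sqrt{9 - 13}}{-4 + \sqrt{6 - 9}} \cdot 72 = \frac{\sqrt{-4}}{-4 + \sqrt{-3}} \cdot 72 = \frac{2 i}{-4 + i \sqrt{3}} \cdot 72 = \frac{144 i}{-4 + i \sqrt{3}}$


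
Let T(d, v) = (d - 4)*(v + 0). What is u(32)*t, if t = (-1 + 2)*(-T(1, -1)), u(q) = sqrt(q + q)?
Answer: -24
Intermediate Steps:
T(d, v) = v*(-4 + d) (T(d, v) = (-4 + d)*v = v*(-4 + d))
u(q) = sqrt(2)*sqrt(q) (u(q) = sqrt(2*q) = sqrt(2)*sqrt(q))
t = -3 (t = (-1 + 2)*(-(-1)*(-4 + 1)) = 1*(-(-1)*(-3)) = 1*(-1*3) = 1*(-3) = -3)
u(32)*t = (sqrt(2)*sqrt(32))*(-3) = (sqrt(2)*(4*sqrt(2)))*(-3) = 8*(-3) = -24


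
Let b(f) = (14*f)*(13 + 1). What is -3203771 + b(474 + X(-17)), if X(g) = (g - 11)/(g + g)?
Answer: -52881995/17 ≈ -3.1107e+6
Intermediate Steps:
X(g) = (-11 + g)/(2*g) (X(g) = (-11 + g)/((2*g)) = (-11 + g)*(1/(2*g)) = (-11 + g)/(2*g))
b(f) = 196*f (b(f) = (14*f)*14 = 196*f)
-3203771 + b(474 + X(-17)) = -3203771 + 196*(474 + (½)*(-11 - 17)/(-17)) = -3203771 + 196*(474 + (½)*(-1/17)*(-28)) = -3203771 + 196*(474 + 14/17) = -3203771 + 196*(8072/17) = -3203771 + 1582112/17 = -52881995/17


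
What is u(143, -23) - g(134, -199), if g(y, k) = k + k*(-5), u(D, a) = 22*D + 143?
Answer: 2493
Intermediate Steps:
u(D, a) = 143 + 22*D
g(y, k) = -4*k (g(y, k) = k - 5*k = -4*k)
u(143, -23) - g(134, -199) = (143 + 22*143) - (-4)*(-199) = (143 + 3146) - 1*796 = 3289 - 796 = 2493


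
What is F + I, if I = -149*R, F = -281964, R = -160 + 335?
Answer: -308039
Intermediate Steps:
R = 175
I = -26075 (I = -149*175 = -26075)
F + I = -281964 - 26075 = -308039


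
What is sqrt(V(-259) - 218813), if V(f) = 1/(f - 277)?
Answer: I*sqrt(15716025046)/268 ≈ 467.77*I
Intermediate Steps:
V(f) = 1/(-277 + f)
sqrt(V(-259) - 218813) = sqrt(1/(-277 - 259) - 218813) = sqrt(1/(-536) - 218813) = sqrt(-1/536 - 218813) = sqrt(-117283769/536) = I*sqrt(15716025046)/268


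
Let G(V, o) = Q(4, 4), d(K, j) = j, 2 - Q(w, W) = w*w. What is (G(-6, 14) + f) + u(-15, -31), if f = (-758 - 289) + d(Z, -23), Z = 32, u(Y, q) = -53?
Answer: -1137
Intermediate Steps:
Q(w, W) = 2 - w² (Q(w, W) = 2 - w*w = 2 - w²)
G(V, o) = -14 (G(V, o) = 2 - 1*4² = 2 - 1*16 = 2 - 16 = -14)
f = -1070 (f = (-758 - 289) - 23 = -1047 - 23 = -1070)
(G(-6, 14) + f) + u(-15, -31) = (-14 - 1070) - 53 = -1084 - 53 = -1137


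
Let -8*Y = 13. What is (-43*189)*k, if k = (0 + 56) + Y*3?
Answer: -3323943/8 ≈ -4.1549e+5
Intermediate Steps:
Y = -13/8 (Y = -⅛*13 = -13/8 ≈ -1.6250)
k = 409/8 (k = (0 + 56) - 13/8*3 = 56 - 39/8 = 409/8 ≈ 51.125)
(-43*189)*k = -43*189*(409/8) = -8127*409/8 = -3323943/8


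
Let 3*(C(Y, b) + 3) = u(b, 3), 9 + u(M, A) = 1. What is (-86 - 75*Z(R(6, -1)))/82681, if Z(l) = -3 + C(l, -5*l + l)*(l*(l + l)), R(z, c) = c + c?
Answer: 3539/82681 ≈ 0.042803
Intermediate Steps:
u(M, A) = -8 (u(M, A) = -9 + 1 = -8)
R(z, c) = 2*c
C(Y, b) = -17/3 (C(Y, b) = -3 + (⅓)*(-8) = -3 - 8/3 = -17/3)
Z(l) = -3 - 34*l²/3 (Z(l) = -3 - 17*l*(l + l)/3 = -3 - 17*l*2*l/3 = -3 - 34*l²/3)
(-86 - 75*Z(R(6, -1)))/82681 = (-86 - 75*(-3 - 34*(2*(-1))²/3))/82681 = (-86 - 75*(-3 - 34/3*(-2)²))*(1/82681) = (-86 - 75*(-3 - 34/3*4))*(1/82681) = (-86 - 75*(-3 - 136/3))*(1/82681) = (-86 - 75*(-145/3))*(1/82681) = (-86 + 3625)*(1/82681) = 3539*(1/82681) = 3539/82681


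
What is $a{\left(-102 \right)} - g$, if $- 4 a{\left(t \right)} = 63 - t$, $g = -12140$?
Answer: $\frac{48395}{4} \approx 12099.0$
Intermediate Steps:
$a{\left(t \right)} = - \frac{63}{4} + \frac{t}{4}$ ($a{\left(t \right)} = - \frac{63 - t}{4} = - \frac{63}{4} + \frac{t}{4}$)
$a{\left(-102 \right)} - g = \left(- \frac{63}{4} + \frac{1}{4} \left(-102\right)\right) - -12140 = \left(- \frac{63}{4} - \frac{51}{2}\right) + 12140 = - \frac{165}{4} + 12140 = \frac{48395}{4}$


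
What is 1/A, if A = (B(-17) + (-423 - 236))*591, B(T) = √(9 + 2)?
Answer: -659/256653570 - √11/256653570 ≈ -2.5806e-6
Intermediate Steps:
B(T) = √11
A = -389469 + 591*√11 (A = (√11 + (-423 - 236))*591 = (√11 - 659)*591 = (-659 + √11)*591 = -389469 + 591*√11 ≈ -3.8751e+5)
1/A = 1/(-389469 + 591*√11)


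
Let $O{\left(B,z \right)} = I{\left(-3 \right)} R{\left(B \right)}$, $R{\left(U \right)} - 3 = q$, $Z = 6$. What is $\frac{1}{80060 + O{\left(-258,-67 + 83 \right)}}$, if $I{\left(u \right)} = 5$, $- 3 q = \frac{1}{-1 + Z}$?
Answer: $\frac{3}{240224} \approx 1.2488 \cdot 10^{-5}$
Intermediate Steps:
$q = - \frac{1}{15}$ ($q = - \frac{1}{3 \left(-1 + 6\right)} = - \frac{1}{3 \cdot 5} = \left(- \frac{1}{3}\right) \frac{1}{5} = - \frac{1}{15} \approx -0.066667$)
$R{\left(U \right)} = \frac{44}{15}$ ($R{\left(U \right)} = 3 - \frac{1}{15} = \frac{44}{15}$)
$O{\left(B,z \right)} = \frac{44}{3}$ ($O{\left(B,z \right)} = 5 \cdot \frac{44}{15} = \frac{44}{3}$)
$\frac{1}{80060 + O{\left(-258,-67 + 83 \right)}} = \frac{1}{80060 + \frac{44}{3}} = \frac{1}{\frac{240224}{3}} = \frac{3}{240224}$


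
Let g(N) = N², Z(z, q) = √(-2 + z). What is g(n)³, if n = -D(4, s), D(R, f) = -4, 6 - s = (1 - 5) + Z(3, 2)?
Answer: 4096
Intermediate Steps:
s = 9 (s = 6 - ((1 - 5) + √(-2 + 3)) = 6 - (-4 + √1) = 6 - (-4 + 1) = 6 - 1*(-3) = 6 + 3 = 9)
n = 4 (n = -1*(-4) = 4)
g(n)³ = (4²)³ = 16³ = 4096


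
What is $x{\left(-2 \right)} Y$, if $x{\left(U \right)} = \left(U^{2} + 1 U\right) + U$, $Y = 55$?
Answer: $0$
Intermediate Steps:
$x{\left(U \right)} = U^{2} + 2 U$ ($x{\left(U \right)} = \left(U^{2} + U\right) + U = \left(U + U^{2}\right) + U = U^{2} + 2 U$)
$x{\left(-2 \right)} Y = - 2 \left(2 - 2\right) 55 = \left(-2\right) 0 \cdot 55 = 0 \cdot 55 = 0$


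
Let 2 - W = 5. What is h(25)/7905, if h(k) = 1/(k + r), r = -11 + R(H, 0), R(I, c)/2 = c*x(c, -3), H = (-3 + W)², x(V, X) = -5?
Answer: 1/110670 ≈ 9.0359e-6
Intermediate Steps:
W = -3 (W = 2 - 1*5 = 2 - 5 = -3)
H = 36 (H = (-3 - 3)² = (-6)² = 36)
R(I, c) = -10*c (R(I, c) = 2*(c*(-5)) = 2*(-5*c) = -10*c)
r = -11 (r = -11 - 10*0 = -11 + 0 = -11)
h(k) = 1/(-11 + k) (h(k) = 1/(k - 11) = 1/(-11 + k))
h(25)/7905 = 1/((-11 + 25)*7905) = (1/7905)/14 = (1/14)*(1/7905) = 1/110670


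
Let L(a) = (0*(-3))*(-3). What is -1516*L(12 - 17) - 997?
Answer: -997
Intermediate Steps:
L(a) = 0 (L(a) = 0*(-3) = 0)
-1516*L(12 - 17) - 997 = -1516*0 - 997 = 0 - 997 = -997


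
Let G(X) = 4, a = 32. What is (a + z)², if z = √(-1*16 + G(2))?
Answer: 1012 + 128*I*√3 ≈ 1012.0 + 221.7*I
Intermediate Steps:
z = 2*I*√3 (z = √(-1*16 + 4) = √(-16 + 4) = √(-12) = 2*I*√3 ≈ 3.4641*I)
(a + z)² = (32 + 2*I*√3)²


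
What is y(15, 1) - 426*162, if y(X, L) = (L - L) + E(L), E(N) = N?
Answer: -69011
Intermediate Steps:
y(X, L) = L (y(X, L) = (L - L) + L = 0 + L = L)
y(15, 1) - 426*162 = 1 - 426*162 = 1 - 69012 = -69011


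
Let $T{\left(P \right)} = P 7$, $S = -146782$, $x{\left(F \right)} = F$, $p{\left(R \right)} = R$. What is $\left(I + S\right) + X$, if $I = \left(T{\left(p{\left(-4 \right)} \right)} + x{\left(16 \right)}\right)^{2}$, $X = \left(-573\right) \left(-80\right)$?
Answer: $-100798$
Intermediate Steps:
$X = 45840$
$T{\left(P \right)} = 7 P$
$I = 144$ ($I = \left(7 \left(-4\right) + 16\right)^{2} = \left(-28 + 16\right)^{2} = \left(-12\right)^{2} = 144$)
$\left(I + S\right) + X = \left(144 - 146782\right) + 45840 = -146638 + 45840 = -100798$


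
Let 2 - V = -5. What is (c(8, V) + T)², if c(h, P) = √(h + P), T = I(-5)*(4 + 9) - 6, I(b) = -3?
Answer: (45 - √15)² ≈ 1691.4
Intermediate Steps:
V = 7 (V = 2 - 1*(-5) = 2 + 5 = 7)
T = -45 (T = -3*(4 + 9) - 6 = -3*13 - 6 = -39 - 6 = -45)
c(h, P) = √(P + h)
(c(8, V) + T)² = (√(7 + 8) - 45)² = (√15 - 45)² = (-45 + √15)²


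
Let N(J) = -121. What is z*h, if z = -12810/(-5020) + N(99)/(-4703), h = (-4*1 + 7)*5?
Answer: 91279275/2360906 ≈ 38.663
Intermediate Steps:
h = 15 (h = (-4 + 7)*5 = 3*5 = 15)
z = 6085285/2360906 (z = -12810/(-5020) - 121/(-4703) = -12810*(-1/5020) - 121*(-1/4703) = 1281/502 + 121/4703 = 6085285/2360906 ≈ 2.5775)
z*h = (6085285/2360906)*15 = 91279275/2360906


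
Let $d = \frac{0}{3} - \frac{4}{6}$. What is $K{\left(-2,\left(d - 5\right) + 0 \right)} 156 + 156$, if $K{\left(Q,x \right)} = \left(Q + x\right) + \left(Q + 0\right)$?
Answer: $-1352$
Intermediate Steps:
$d = - \frac{2}{3}$ ($d = 0 \cdot \frac{1}{3} - \frac{2}{3} = 0 - \frac{2}{3} = - \frac{2}{3} \approx -0.66667$)
$K{\left(Q,x \right)} = x + 2 Q$ ($K{\left(Q,x \right)} = \left(Q + x\right) + Q = x + 2 Q$)
$K{\left(-2,\left(d - 5\right) + 0 \right)} 156 + 156 = \left(\left(\left(- \frac{2}{3} - 5\right) + 0\right) + 2 \left(-2\right)\right) 156 + 156 = \left(\left(- \frac{17}{3} + 0\right) - 4\right) 156 + 156 = \left(- \frac{17}{3} - 4\right) 156 + 156 = \left(- \frac{29}{3}\right) 156 + 156 = -1508 + 156 = -1352$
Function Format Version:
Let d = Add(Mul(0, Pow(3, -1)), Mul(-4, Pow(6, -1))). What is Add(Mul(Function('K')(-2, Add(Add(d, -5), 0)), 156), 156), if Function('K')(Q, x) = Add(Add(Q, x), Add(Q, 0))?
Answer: -1352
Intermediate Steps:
d = Rational(-2, 3) (d = Add(Mul(0, Rational(1, 3)), Mul(-4, Rational(1, 6))) = Add(0, Rational(-2, 3)) = Rational(-2, 3) ≈ -0.66667)
Function('K')(Q, x) = Add(x, Mul(2, Q)) (Function('K')(Q, x) = Add(Add(Q, x), Q) = Add(x, Mul(2, Q)))
Add(Mul(Function('K')(-2, Add(Add(d, -5), 0)), 156), 156) = Add(Mul(Add(Add(Add(Rational(-2, 3), -5), 0), Mul(2, -2)), 156), 156) = Add(Mul(Add(Add(Rational(-17, 3), 0), -4), 156), 156) = Add(Mul(Add(Rational(-17, 3), -4), 156), 156) = Add(Mul(Rational(-29, 3), 156), 156) = Add(-1508, 156) = -1352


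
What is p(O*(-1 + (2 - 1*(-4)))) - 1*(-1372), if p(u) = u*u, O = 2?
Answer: 1472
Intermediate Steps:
p(u) = u²
p(O*(-1 + (2 - 1*(-4)))) - 1*(-1372) = (2*(-1 + (2 - 1*(-4))))² - 1*(-1372) = (2*(-1 + (2 + 4)))² + 1372 = (2*(-1 + 6))² + 1372 = (2*5)² + 1372 = 10² + 1372 = 100 + 1372 = 1472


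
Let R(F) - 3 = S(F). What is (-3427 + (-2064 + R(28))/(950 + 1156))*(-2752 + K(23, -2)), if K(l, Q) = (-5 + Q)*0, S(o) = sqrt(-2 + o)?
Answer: 1103754272/117 - 1376*sqrt(26)/1053 ≈ 9.4338e+6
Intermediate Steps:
R(F) = 3 + sqrt(-2 + F)
K(l, Q) = 0
(-3427 + (-2064 + R(28))/(950 + 1156))*(-2752 + K(23, -2)) = (-3427 + (-2064 + (3 + sqrt(-2 + 28)))/(950 + 1156))*(-2752 + 0) = (-3427 + (-2064 + (3 + sqrt(26)))/2106)*(-2752) = (-3427 + (-2061 + sqrt(26))*(1/2106))*(-2752) = (-3427 + (-229/234 + sqrt(26)/2106))*(-2752) = (-802147/234 + sqrt(26)/2106)*(-2752) = 1103754272/117 - 1376*sqrt(26)/1053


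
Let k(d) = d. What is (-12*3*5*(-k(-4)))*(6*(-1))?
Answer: 4320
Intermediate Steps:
(-12*3*5*(-k(-4)))*(6*(-1)) = (-12*3*5*(-1*(-4)))*(6*(-1)) = -180*4*(-6) = -12*60*(-6) = -720*(-6) = 4320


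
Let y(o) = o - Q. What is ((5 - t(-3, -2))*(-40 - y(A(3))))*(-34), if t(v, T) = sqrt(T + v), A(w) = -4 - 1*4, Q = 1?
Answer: 5270 - 1054*I*sqrt(5) ≈ 5270.0 - 2356.8*I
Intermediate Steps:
A(w) = -8 (A(w) = -4 - 4 = -8)
y(o) = -1 + o (y(o) = o - 1*1 = o - 1 = -1 + o)
((5 - t(-3, -2))*(-40 - y(A(3))))*(-34) = ((5 - sqrt(-2 - 3))*(-40 - (-1 - 8)))*(-34) = ((5 - sqrt(-5))*(-40 - 1*(-9)))*(-34) = ((5 - I*sqrt(5))*(-40 + 9))*(-34) = ((5 - I*sqrt(5))*(-31))*(-34) = (-155 + 31*I*sqrt(5))*(-34) = 5270 - 1054*I*sqrt(5)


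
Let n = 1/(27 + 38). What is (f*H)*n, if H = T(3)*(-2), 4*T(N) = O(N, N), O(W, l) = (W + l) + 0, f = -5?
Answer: 3/13 ≈ 0.23077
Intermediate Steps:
n = 1/65 ≈ 0.015385
O(W, l) = W + l
T(N) = N/2 (T(N) = (N + N)/4 = (2*N)/4 = N/2)
H = -3 (H = ((½)*3)*(-2) = (3/2)*(-2) = -3)
(f*H)*n = -5*(-3)*(1/65) = 15*(1/65) = 3/13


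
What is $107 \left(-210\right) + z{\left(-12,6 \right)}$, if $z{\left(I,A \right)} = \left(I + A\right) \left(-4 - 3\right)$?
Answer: $-22428$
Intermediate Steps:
$z{\left(I,A \right)} = - 7 A - 7 I$ ($z{\left(I,A \right)} = \left(A + I\right) \left(-7\right) = - 7 A - 7 I$)
$107 \left(-210\right) + z{\left(-12,6 \right)} = 107 \left(-210\right) - -42 = -22470 + \left(-42 + 84\right) = -22470 + 42 = -22428$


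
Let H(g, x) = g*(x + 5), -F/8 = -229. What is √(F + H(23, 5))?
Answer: √2062 ≈ 45.409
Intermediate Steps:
F = 1832 (F = -8*(-229) = 1832)
H(g, x) = g*(5 + x)
√(F + H(23, 5)) = √(1832 + 23*(5 + 5)) = √(1832 + 23*10) = √(1832 + 230) = √2062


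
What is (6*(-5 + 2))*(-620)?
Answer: 11160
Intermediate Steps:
(6*(-5 + 2))*(-620) = (6*(-3))*(-620) = -18*(-620) = 11160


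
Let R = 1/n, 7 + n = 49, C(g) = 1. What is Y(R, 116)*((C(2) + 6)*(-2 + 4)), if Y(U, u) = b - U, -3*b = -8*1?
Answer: 37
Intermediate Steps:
b = 8/3 (b = -(-8)/3 = -1/3*(-8) = 8/3 ≈ 2.6667)
n = 42 (n = -7 + 49 = 42)
R = 1/42 ≈ 0.023810
Y(U, u) = 8/3 - U
Y(R, 116)*((C(2) + 6)*(-2 + 4)) = (8/3 - 1*1/42)*((1 + 6)*(-2 + 4)) = (8/3 - 1/42)*(7*2) = (37/14)*14 = 37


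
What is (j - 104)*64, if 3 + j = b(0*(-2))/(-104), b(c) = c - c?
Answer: -6848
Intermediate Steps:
b(c) = 0
j = -3 (j = -3 + 0/(-104) = -3 + 0*(-1/104) = -3 + 0 = -3)
(j - 104)*64 = (-3 - 104)*64 = -107*64 = -6848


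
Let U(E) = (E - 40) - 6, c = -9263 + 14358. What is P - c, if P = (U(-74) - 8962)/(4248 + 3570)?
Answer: -19920896/3909 ≈ -5096.2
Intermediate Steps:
c = 5095
U(E) = -46 + E (U(E) = (-40 + E) - 6 = -46 + E)
P = -4541/3909 (P = ((-46 - 74) - 8962)/(4248 + 3570) = (-120 - 8962)/7818 = -9082*1/7818 = -4541/3909 ≈ -1.1617)
P - c = -4541/3909 - 1*5095 = -4541/3909 - 5095 = -19920896/3909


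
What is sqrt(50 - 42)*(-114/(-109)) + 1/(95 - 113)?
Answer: -1/18 + 228*sqrt(2)/109 ≈ 2.9026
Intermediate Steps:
sqrt(50 - 42)*(-114/(-109)) + 1/(95 - 113) = sqrt(8)*(-114*(-1/109)) + 1/(-18) = (2*sqrt(2))*(114/109) - 1/18 = 228*sqrt(2)/109 - 1/18 = -1/18 + 228*sqrt(2)/109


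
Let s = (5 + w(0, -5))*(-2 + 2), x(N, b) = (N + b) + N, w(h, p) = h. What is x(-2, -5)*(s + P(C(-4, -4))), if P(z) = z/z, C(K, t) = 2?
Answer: -9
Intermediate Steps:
P(z) = 1
x(N, b) = b + 2*N
s = 0 (s = (5 + 0)*(-2 + 2) = 5*0 = 0)
x(-2, -5)*(s + P(C(-4, -4))) = (-5 + 2*(-2))*(0 + 1) = (-5 - 4)*1 = -9*1 = -9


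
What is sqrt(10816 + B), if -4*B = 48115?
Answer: 21*I*sqrt(11)/2 ≈ 34.825*I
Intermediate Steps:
B = -48115/4 (B = -1/4*48115 = -48115/4 ≈ -12029.)
sqrt(10816 + B) = sqrt(10816 - 48115/4) = sqrt(-4851/4) = 21*I*sqrt(11)/2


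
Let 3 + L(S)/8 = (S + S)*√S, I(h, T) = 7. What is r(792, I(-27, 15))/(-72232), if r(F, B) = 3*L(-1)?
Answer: 9/9029 + 6*I/9029 ≈ 0.00099679 + 0.00066453*I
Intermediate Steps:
L(S) = -24 + 16*S^(3/2) (L(S) = -24 + 8*((S + S)*√S) = -24 + 8*((2*S)*√S) = -24 + 8*(2*S^(3/2)) = -24 + 16*S^(3/2))
r(F, B) = -72 - 48*I (r(F, B) = 3*(-24 + 16*(-1)^(3/2)) = 3*(-24 + 16*(-I)) = 3*(-24 - 16*I) = -72 - 48*I)
r(792, I(-27, 15))/(-72232) = (-72 - 48*I)/(-72232) = (-72 - 48*I)*(-1/72232) = 9/9029 + 6*I/9029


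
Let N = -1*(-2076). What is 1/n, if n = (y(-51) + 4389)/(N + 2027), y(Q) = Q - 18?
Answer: 4103/4320 ≈ 0.94977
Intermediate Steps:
y(Q) = -18 + Q
N = 2076
n = 4320/4103 (n = ((-18 - 51) + 4389)/(2076 + 2027) = (-69 + 4389)/4103 = 4320*(1/4103) = 4320/4103 ≈ 1.0529)
1/n = 1/(4320/4103) = 4103/4320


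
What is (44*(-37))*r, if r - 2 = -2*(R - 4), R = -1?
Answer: -19536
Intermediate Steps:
r = 12 (r = 2 - 2*(-1 - 4) = 2 - 2*(-5) = 2 + 10 = 12)
(44*(-37))*r = (44*(-37))*12 = -1628*12 = -19536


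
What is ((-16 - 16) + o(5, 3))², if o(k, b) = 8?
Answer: 576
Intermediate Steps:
((-16 - 16) + o(5, 3))² = ((-16 - 16) + 8)² = (-32 + 8)² = (-24)² = 576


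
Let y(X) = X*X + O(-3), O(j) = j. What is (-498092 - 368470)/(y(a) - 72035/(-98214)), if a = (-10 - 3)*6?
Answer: -85108520268/597311369 ≈ -142.49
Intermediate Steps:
a = -78 (a = -13*6 = -78)
y(X) = -3 + X² (y(X) = X*X - 3 = X² - 3 = -3 + X²)
(-498092 - 368470)/(y(a) - 72035/(-98214)) = (-498092 - 368470)/((-3 + (-78)²) - 72035/(-98214)) = -866562/((-3 + 6084) - 72035*(-1/98214)) = -866562/(6081 + 72035/98214) = -866562/597311369/98214 = -866562*98214/597311369 = -85108520268/597311369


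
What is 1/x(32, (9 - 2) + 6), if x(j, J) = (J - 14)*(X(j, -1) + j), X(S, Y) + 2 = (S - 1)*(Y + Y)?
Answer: 1/32 ≈ 0.031250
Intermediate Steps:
X(S, Y) = -2 + 2*Y*(-1 + S) (X(S, Y) = -2 + (S - 1)*(Y + Y) = -2 + (-1 + S)*(2*Y) = -2 + 2*Y*(-1 + S))
x(j, J) = -j*(-14 + J) (x(j, J) = (J - 14)*((-2 - 2*(-1) + 2*j*(-1)) + j) = (-14 + J)*((-2 + 2 - 2*j) + j) = (-14 + J)*(-2*j + j) = (-14 + J)*(-j) = -j*(-14 + J))
1/x(32, (9 - 2) + 6) = 1/(32*(14 - ((9 - 2) + 6))) = 1/(32*(14 - (7 + 6))) = 1/(32*(14 - 1*13)) = 1/(32*(14 - 13)) = 1/(32*1) = 1/32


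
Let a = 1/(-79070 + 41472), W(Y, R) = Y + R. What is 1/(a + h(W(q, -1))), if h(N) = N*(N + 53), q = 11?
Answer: 37598/23686739 ≈ 0.0015873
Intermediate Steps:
W(Y, R) = R + Y
h(N) = N*(53 + N)
a = -1/37598 (a = 1/(-37598) = -1/37598 ≈ -2.6597e-5)
1/(a + h(W(q, -1))) = 1/(-1/37598 + (-1 + 11)*(53 + (-1 + 11))) = 1/(-1/37598 + 10*(53 + 10)) = 1/(-1/37598 + 10*63) = 1/(-1/37598 + 630) = 1/(23686739/37598) = 37598/23686739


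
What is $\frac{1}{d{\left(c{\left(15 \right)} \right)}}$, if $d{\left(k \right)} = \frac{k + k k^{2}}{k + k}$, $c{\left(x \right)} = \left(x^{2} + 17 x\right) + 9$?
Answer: $\frac{1}{119561} \approx 8.3639 \cdot 10^{-6}$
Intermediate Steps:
$c{\left(x \right)} = 9 + x^{2} + 17 x$
$d{\left(k \right)} = \frac{k + k^{3}}{2 k}$
$\frac{1}{d{\left(c{\left(15 \right)} \right)}} = \frac{1}{\frac{1}{2} + \frac{\left(9 + 15^{2} + 17 \cdot 15\right)^{2}}{2}} = \frac{1}{\frac{1}{2} + \frac{\left(9 + 225 + 255\right)^{2}}{2}} = \frac{1}{\frac{1}{2} + \frac{489^{2}}{2}} = \frac{1}{\frac{1}{2} + \frac{1}{2} \cdot 239121} = \frac{1}{\frac{1}{2} + \frac{239121}{2}} = \frac{1}{119561}$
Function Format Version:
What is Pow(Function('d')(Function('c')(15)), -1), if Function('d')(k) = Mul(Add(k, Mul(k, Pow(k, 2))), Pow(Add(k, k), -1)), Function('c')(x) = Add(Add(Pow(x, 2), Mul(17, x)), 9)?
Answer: Rational(1, 119561) ≈ 8.3639e-6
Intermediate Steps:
Function('c')(x) = Add(9, Pow(x, 2), Mul(17, x))
Function('d')(k) = Mul(Rational(1, 2), Pow(k, -1), Add(k, Pow(k, 3))) (Function('d')(k) = Mul(Add(k, Pow(k, 3)), Pow(Mul(2, k), -1)) = Mul(Add(k, Pow(k, 3)), Mul(Rational(1, 2), Pow(k, -1))) = Mul(Rational(1, 2), Pow(k, -1), Add(k, Pow(k, 3))))
Pow(Function('d')(Function('c')(15)), -1) = Pow(Add(Rational(1, 2), Mul(Rational(1, 2), Pow(Add(9, Pow(15, 2), Mul(17, 15)), 2))), -1) = Pow(Add(Rational(1, 2), Mul(Rational(1, 2), Pow(Add(9, 225, 255), 2))), -1) = Pow(Add(Rational(1, 2), Mul(Rational(1, 2), Pow(489, 2))), -1) = Pow(Add(Rational(1, 2), Mul(Rational(1, 2), 239121)), -1) = Pow(Add(Rational(1, 2), Rational(239121, 2)), -1) = Pow(119561, -1) = Rational(1, 119561)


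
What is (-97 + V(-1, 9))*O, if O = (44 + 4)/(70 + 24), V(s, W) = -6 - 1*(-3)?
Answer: -2400/47 ≈ -51.064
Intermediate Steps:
V(s, W) = -3 (V(s, W) = -6 + 3 = -3)
O = 24/47 (O = 48/94 = 48*(1/94) = 24/47 ≈ 0.51064)
(-97 + V(-1, 9))*O = (-97 - 3)*(24/47) = -100*24/47 = -2400/47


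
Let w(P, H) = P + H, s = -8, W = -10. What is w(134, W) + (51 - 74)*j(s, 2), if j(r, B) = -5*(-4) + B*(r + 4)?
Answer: -152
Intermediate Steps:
j(r, B) = 20 + B*(4 + r)
w(P, H) = H + P
w(134, W) + (51 - 74)*j(s, 2) = (-10 + 134) + (51 - 74)*(20 + 4*2 + 2*(-8)) = 124 - 23*(20 + 8 - 16) = 124 - 23*12 = 124 - 276 = -152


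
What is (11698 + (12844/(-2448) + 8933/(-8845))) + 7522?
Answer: 104006682509/5413140 ≈ 19214.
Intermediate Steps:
(11698 + (12844/(-2448) + 8933/(-8845))) + 7522 = (11698 + (12844*(-1/2448) + 8933*(-1/8845))) + 7522 = (11698 + (-3211/612 - 8933/8845)) + 7522 = (11698 - 33868291/5413140) + 7522 = 63289043429/5413140 + 7522 = 104006682509/5413140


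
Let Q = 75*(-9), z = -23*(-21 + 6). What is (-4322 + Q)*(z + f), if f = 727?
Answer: -5356784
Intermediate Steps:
z = 345 (z = -23*(-15) = 345)
Q = -675
(-4322 + Q)*(z + f) = (-4322 - 675)*(345 + 727) = -4997*1072 = -5356784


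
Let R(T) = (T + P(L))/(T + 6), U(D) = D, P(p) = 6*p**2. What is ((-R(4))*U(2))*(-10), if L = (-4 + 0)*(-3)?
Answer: 1736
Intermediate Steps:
L = 12 (L = -4*(-3) = 12)
R(T) = (864 + T)/(6 + T) (R(T) = (T + 6*12**2)/(T + 6) = (T + 6*144)/(6 + T) = (T + 864)/(6 + T) = (864 + T)/(6 + T))
((-R(4))*U(2))*(-10) = (-(864 + 4)/(6 + 4)*2)*(-10) = (-868/10*2)*(-10) = (-1*434/5*2)*(-10) = -434/5*2*(-10) = -868/5*(-10) = 1736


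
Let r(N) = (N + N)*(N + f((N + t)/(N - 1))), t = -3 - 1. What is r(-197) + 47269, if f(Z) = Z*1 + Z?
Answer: 4094873/33 ≈ 1.2409e+5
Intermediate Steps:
t = -4
f(Z) = 2*Z (f(Z) = Z + Z = 2*Z)
r(N) = 2*N*(N + 2*(-4 + N)/(-1 + N)) (r(N) = (N + N)*(N + 2*((N - 4)/(N - 1))) = (2*N)*(N + 2*((-4 + N)/(-1 + N))) = (2*N)*(N + 2*(-4 + N)/(-1 + N)) = 2*N*(N + 2*(-4 + N)/(-1 + N)))
r(-197) + 47269 = 2*(-197)*(-8 - 197 + (-197)**2)/(-1 - 197) + 47269 = 2*(-197)*(-8 - 197 + 38809)/(-198) + 47269 = 2*(-197)*(-1/198)*38604 + 47269 = 2534996/33 + 47269 = 4094873/33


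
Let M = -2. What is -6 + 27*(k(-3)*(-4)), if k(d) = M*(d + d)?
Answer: -1302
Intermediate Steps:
k(d) = -4*d (k(d) = -2*(d + d) = -4*d)
-6 + 27*(k(-3)*(-4)) = -6 + 27*(-4*(-3)*(-4)) = -6 + 27*(12*(-4)) = -6 + 27*(-48) = -6 - 1296 = -1302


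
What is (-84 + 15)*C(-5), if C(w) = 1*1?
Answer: -69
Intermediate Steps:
C(w) = 1
(-84 + 15)*C(-5) = (-84 + 15)*1 = -69*1 = -69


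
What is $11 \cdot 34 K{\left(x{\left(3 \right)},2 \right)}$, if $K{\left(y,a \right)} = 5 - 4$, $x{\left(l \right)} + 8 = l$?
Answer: $374$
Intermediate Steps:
$x{\left(l \right)} = -8 + l$
$K{\left(y,a \right)} = 1$ ($K{\left(y,a \right)} = 5 - 4 = 1$)
$11 \cdot 34 K{\left(x{\left(3 \right)},2 \right)} = 11 \cdot 34 \cdot 1 = 374 \cdot 1 = 374$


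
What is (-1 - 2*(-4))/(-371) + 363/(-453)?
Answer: -6564/8003 ≈ -0.82019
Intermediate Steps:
(-1 - 2*(-4))/(-371) + 363/(-453) = (-1 - 2*(-4))*(-1/371) + 363*(-1/453) = (-1 + 8)*(-1/371) - 121/151 = 7*(-1/371) - 121/151 = -1/53 - 121/151 = -6564/8003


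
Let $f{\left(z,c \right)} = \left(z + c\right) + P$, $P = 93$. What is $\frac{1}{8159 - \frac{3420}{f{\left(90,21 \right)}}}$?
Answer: $\frac{17}{138418} \approx 0.00012282$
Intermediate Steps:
$f{\left(z,c \right)} = 93 + c + z$ ($f{\left(z,c \right)} = \left(z + c\right) + 93 = \left(c + z\right) + 93 = 93 + c + z$)
$\frac{1}{8159 - \frac{3420}{f{\left(90,21 \right)}}} = \frac{1}{8159 - \frac{3420}{93 + 21 + 90}} = \frac{1}{8159 - \frac{3420}{204}} = \frac{1}{8159 - \frac{285}{17}} = \frac{1}{\frac{138418}{17}} = \frac{17}{138418}$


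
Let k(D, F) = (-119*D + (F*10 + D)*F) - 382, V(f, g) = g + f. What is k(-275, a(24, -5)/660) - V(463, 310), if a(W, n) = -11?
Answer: 11366851/360 ≈ 31575.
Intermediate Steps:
V(f, g) = f + g
k(D, F) = -382 - 119*D + F*(D + 10*F) (k(D, F) = (-119*D + (10*F + D)*F) - 382 = (-119*D + (D + 10*F)*F) - 382 = (-119*D + F*(D + 10*F)) - 382 = -382 - 119*D + F*(D + 10*F))
k(-275, a(24, -5)/660) - V(463, 310) = (-382 - 119*(-275) + 10*(-11/660)² - (-3025)/660) - (463 + 310) = (-382 + 32725 + 10*(-11*1/660)² - (-3025)/660) - 1*773 = (-382 + 32725 + 10*(-1/60)² - 275*(-1/60)) - 773 = (-382 + 32725 + 10*(1/3600) + 55/12) - 773 = (-382 + 32725 + 1/360 + 55/12) - 773 = 11645131/360 - 773 = 11366851/360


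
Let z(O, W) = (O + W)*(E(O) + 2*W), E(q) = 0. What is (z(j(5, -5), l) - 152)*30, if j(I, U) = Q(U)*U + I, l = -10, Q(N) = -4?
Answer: -13560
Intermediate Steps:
j(I, U) = I - 4*U (j(I, U) = -4*U + I = I - 4*U)
z(O, W) = 2*W*(O + W) (z(O, W) = (O + W)*(0 + 2*W) = (O + W)*(2*W) = 2*W*(O + W))
(z(j(5, -5), l) - 152)*30 = (2*(-10)*((5 - 4*(-5)) - 10) - 152)*30 = (2*(-10)*((5 + 20) - 10) - 152)*30 = (2*(-10)*(25 - 10) - 152)*30 = (2*(-10)*15 - 152)*30 = (-300 - 152)*30 = -452*30 = -13560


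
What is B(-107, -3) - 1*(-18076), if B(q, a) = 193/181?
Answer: 3271949/181 ≈ 18077.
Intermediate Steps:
B(q, a) = 193/181 (B(q, a) = 193*(1/181) = 193/181)
B(-107, -3) - 1*(-18076) = 193/181 - 1*(-18076) = 193/181 + 18076 = 3271949/181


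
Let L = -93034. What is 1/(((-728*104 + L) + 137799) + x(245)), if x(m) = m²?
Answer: 1/29078 ≈ 3.4390e-5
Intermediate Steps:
1/(((-728*104 + L) + 137799) + x(245)) = 1/(((-728*104 - 93034) + 137799) + 245²) = 1/(((-75712 - 93034) + 137799) + 60025) = 1/((-168746 + 137799) + 60025) = 1/(-30947 + 60025) = 1/29078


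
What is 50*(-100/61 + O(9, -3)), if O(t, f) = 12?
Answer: 31600/61 ≈ 518.03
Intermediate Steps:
50*(-100/61 + O(9, -3)) = 50*(-100/61 + 12) = 50*(632/61) = 31600/61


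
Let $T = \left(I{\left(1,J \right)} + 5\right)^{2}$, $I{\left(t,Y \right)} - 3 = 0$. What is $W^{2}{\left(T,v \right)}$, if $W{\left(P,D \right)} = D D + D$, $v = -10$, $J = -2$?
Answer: $8100$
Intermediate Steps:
$I{\left(t,Y \right)} = 3$ ($I{\left(t,Y \right)} = 3 + 0 = 3$)
$T = 64$ ($T = \left(3 + 5\right)^{2} = 8^{2} = 64$)
$W{\left(P,D \right)} = D + D^{2}$ ($W{\left(P,D \right)} = D^{2} + D = D + D^{2}$)
$W^{2}{\left(T,v \right)} = \left(- 10 \left(1 - 10\right)\right)^{2} = \left(\left(-10\right) \left(-9\right)\right)^{2} = 90^{2} = 8100$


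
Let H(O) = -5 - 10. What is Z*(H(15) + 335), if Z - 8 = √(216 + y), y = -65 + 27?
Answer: 2560 + 320*√178 ≈ 6829.3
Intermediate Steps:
H(O) = -15
y = -38
Z = 8 + √178 (Z = 8 + √(216 - 38) = 8 + √178 ≈ 21.342)
Z*(H(15) + 335) = (8 + √178)*(-15 + 335) = (8 + √178)*320 = 2560 + 320*√178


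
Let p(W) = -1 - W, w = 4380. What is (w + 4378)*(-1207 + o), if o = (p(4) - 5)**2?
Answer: -9695106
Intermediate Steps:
o = 100 (o = ((-1 - 1*4) - 5)**2 = ((-1 - 4) - 5)**2 = (-5 - 5)**2 = (-10)**2 = 100)
(w + 4378)*(-1207 + o) = (4380 + 4378)*(-1207 + 100) = 8758*(-1107) = -9695106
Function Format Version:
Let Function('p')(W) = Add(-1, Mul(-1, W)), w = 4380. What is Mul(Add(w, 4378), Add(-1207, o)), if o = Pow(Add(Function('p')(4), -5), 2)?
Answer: -9695106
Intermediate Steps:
o = 100 (o = Pow(Add(Add(-1, Mul(-1, 4)), -5), 2) = Pow(Add(Add(-1, -4), -5), 2) = Pow(Add(-5, -5), 2) = Pow(-10, 2) = 100)
Mul(Add(w, 4378), Add(-1207, o)) = Mul(Add(4380, 4378), Add(-1207, 100)) = Mul(8758, -1107) = -9695106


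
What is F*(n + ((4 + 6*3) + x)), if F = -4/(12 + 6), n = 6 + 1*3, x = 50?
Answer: -18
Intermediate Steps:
n = 9 (n = 6 + 3 = 9)
F = -2/9 (F = -4/18 = (1/18)*(-4) = -2/9 ≈ -0.22222)
F*(n + ((4 + 6*3) + x)) = -2*(9 + ((4 + 6*3) + 50))/9 = -2*(9 + ((4 + 18) + 50))/9 = -2*(9 + (22 + 50))/9 = -2*(9 + 72)/9 = -2/9*81 = -18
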